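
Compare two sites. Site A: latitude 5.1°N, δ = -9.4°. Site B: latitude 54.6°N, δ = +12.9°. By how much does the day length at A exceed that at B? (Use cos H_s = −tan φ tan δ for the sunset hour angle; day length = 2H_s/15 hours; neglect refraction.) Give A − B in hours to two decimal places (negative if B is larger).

A: H_s = arccos(−tan 5.1° · tan -9.4°) = 89.15°, so 2H_s/15 = 11.8867 h.
B: H_s = arccos(−tan 54.6° · tan 12.9°) = 108.80°, so 2H_s/15 = 14.5067 h.
A − B = 11.8867 − 14.5067 = -2.6200 h.

-2.62 h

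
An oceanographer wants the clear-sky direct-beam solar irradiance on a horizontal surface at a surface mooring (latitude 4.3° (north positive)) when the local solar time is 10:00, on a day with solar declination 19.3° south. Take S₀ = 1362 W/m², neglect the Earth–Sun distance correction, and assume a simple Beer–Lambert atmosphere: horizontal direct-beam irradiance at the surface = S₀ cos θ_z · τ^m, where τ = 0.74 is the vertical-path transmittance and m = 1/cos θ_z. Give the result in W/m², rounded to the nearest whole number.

Hour angle H = 15° × (10 − 12) = -30.00°.
With φ = 4.3°, δ = -19.3°, H = -30.00°: sin φ sin δ = -0.0248, cos φ cos δ cos H = 0.8151, so cos θ_z = 0.7903.
Air mass m = 1/cos θ_z = 1/0.7903 = 1.265; τ^m = 0.74^1.265 = 0.6832.
Surface direct beam = 1362 × 0.7903 × 0.6832 = 735.39 W/m².

735 W/m²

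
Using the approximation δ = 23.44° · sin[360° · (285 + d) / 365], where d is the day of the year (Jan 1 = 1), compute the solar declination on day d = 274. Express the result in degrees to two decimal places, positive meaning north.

-4.61°

360 × (285 + 274) / 365 = 551.342°; sin(551.342°) = -0.1967.
δ = 23.44 × -0.1967 = -4.611° ≈ -4.61°.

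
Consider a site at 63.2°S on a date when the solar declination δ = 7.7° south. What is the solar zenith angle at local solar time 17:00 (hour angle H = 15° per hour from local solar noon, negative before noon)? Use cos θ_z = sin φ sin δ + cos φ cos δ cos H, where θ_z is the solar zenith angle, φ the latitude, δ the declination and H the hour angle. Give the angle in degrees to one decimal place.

76.4°

Hour angle H = 15° × (17 − 12) = 75.00°.
With φ = -63.2°, δ = -7.7°, H = 75.00°: sin φ sin δ = 0.1196, cos φ cos δ cos H = 0.1156, so cos θ_z = 0.2352.
θ_z = arccos(0.2352) = 76.40°.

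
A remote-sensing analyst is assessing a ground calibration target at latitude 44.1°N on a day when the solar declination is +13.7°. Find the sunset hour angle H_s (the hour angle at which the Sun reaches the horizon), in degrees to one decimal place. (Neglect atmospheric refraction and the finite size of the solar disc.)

103.7°

−tan φ tan δ = −(0.9691)(0.2438) = -0.2363; H_s = arccos(-0.2363) = 103.67°.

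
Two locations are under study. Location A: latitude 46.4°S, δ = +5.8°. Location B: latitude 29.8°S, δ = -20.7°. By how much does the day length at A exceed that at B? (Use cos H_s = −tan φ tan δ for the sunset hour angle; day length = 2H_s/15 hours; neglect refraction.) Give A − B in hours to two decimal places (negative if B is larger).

-2.48 h

A: H_s = arccos(−tan -46.4° · tan 5.8°) = 83.88°, so 2H_s/15 = 11.1840 h.
B: H_s = arccos(−tan -29.8° · tan -20.7°) = 102.50°, so 2H_s/15 = 13.6667 h.
A − B = 11.1840 − 13.6667 = -2.4827 h.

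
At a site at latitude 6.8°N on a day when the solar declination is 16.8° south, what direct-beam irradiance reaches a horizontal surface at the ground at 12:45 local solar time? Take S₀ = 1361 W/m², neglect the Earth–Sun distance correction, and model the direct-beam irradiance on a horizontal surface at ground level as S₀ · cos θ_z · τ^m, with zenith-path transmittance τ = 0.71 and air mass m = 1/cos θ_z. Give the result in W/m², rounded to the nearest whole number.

Hour angle H = 15° × (12.75 − 12) = 11.25°.
cos θ_z = sin φ sin δ + cos φ cos δ cos H = (0.1184)(-0.2890) + (0.9930)(0.9573)(0.9808) = 0.8981.
Air mass m = 1/cos θ_z = 1/0.8981 = 1.113; τ^m = 0.71^1.113 = 0.6830.
Surface direct beam = 1361 × 0.8981 × 0.6830 = 834.84 W/m².

835 W/m²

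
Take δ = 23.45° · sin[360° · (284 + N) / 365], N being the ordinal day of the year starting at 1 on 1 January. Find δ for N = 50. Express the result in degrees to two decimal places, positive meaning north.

360 × (284 + 50) / 365 = 329.425°; sin(329.425°) = -0.5087.
δ = 23.45 × -0.5087 = -11.929° ≈ -11.93°.

-11.93°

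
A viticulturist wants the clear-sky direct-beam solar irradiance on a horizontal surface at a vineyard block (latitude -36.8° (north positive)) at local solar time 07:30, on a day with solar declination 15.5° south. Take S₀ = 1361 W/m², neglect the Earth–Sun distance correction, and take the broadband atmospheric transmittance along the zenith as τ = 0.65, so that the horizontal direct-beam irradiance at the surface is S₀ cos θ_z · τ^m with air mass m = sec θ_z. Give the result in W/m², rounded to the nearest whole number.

241 W/m²

Hour angle H = 15° × (7.5 − 12) = -67.50°.
cos θ_z = sin φ sin δ + cos φ cos δ cos H = (-0.5990)(-0.2672) + (0.8007)(0.9636)(0.3827) = 0.4553.
Air mass m = 1/cos θ_z = 1/0.4553 = 2.196; τ^m = 0.65^2.196 = 0.3883.
Surface direct beam = 1361 × 0.4553 × 0.3883 = 240.62 W/m².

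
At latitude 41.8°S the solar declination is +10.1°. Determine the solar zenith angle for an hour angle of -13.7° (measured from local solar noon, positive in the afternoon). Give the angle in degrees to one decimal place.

With φ = -41.8°, δ = 10.1°, H = -13.70°: sin φ sin δ = -0.1169, cos φ cos δ cos H = 0.7130, so cos θ_z = 0.5961.
θ_z = arccos(0.5961) = 53.41°.

53.4°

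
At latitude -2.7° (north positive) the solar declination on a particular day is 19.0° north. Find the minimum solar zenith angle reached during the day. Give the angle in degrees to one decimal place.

21.7°

At local solar noon the hour angle is zero, so the zenith angle is |φ − δ| = |-2.7° − (19.0°)| = 21.7°.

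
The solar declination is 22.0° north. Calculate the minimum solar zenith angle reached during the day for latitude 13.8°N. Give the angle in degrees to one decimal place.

8.2°

At local solar noon the hour angle is zero, so the zenith angle is |φ − δ| = |13.8° − (22.0°)| = 8.2°.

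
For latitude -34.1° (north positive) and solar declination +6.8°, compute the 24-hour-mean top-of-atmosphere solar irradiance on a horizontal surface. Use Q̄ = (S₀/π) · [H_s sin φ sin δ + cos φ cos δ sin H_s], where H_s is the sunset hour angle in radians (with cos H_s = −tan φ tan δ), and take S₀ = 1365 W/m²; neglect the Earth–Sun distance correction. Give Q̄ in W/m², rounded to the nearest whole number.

313 W/m²

−tan φ tan δ = −(-0.6771)(0.1192) = 0.0807; H_s = arccos(0.0807) = 85.37°. In radians, H_s = 1.4900.
H_s sin φ sin δ = 1.4900 × -0.5606 × 0.1184 = -0.0989.
cos φ cos δ sin H_s = 0.8281 × 0.9930 × 0.9967 = 0.8196.
Q̄ = (1365/π) × (-0.0989 + 0.8196) = 434.49 × 0.7207 = 313.14 W/m².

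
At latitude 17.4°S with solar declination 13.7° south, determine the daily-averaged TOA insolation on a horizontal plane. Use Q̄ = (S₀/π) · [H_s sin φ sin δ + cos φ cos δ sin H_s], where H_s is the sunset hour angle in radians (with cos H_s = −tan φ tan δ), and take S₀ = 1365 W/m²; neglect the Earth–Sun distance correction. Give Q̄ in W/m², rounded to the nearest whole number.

−tan φ tan δ = −(-0.3134)(-0.2438) = -0.0764; H_s = arccos(-0.0764) = 94.38°. In radians, H_s = 1.6472.
H_s sin φ sin δ = 1.6472 × -0.2990 × -0.2368 = 0.1166.
cos φ cos δ sin H_s = 0.9542 × 0.9715 × 0.9971 = 0.9243.
Q̄ = (1365/π) × (0.1166 + 0.9243) = 434.49 × 1.0409 = 452.26 W/m².

452 W/m²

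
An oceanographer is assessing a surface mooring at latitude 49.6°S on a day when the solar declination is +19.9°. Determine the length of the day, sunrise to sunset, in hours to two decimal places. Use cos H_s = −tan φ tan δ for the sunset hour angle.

The sunset hour angle satisfies cos H_s = −tan φ tan δ = 0.4253, giving H_s = 64.83°.
Day length = 2 H_s / 15° h⁻¹ = 129.66° / 15 = 8.644 h.

8.64 hours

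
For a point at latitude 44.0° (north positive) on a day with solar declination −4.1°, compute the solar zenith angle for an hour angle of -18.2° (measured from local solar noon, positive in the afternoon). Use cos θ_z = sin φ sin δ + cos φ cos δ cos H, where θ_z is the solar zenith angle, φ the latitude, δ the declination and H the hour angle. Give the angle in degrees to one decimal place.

50.8°

With φ = 44.0°, δ = -4.1°, H = -18.20°: sin φ sin δ = -0.0497, cos φ cos δ cos H = 0.6816, so cos θ_z = 0.6319.
θ_z = arccos(0.6319) = 50.81°.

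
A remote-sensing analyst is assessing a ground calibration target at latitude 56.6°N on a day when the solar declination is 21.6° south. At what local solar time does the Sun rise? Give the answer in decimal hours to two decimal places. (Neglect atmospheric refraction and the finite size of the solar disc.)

8.46 h

The sunset hour angle satisfies cos H_s = −tan φ tan δ = 0.6005, giving H_s = 53.09°.
Sunrise is at 12 − H_s/15 = 12 − 3.539 = 8.461 h local solar time.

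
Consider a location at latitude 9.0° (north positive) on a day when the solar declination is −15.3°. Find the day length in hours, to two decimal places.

11.67 hours

The sunset hour angle satisfies cos H_s = −tan φ tan δ = 0.0433, giving H_s = 87.52°.
Day length = 2 H_s / 15° h⁻¹ = 175.04° / 15 = 11.669 h.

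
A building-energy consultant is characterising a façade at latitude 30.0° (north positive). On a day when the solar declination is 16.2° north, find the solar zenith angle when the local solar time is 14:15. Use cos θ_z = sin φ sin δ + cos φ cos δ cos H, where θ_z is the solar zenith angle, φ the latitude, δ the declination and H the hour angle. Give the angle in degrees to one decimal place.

Hour angle H = 15° × (14.25 − 12) = 33.75°.
cos θ_z = sin φ sin δ + cos φ cos δ cos H = (0.5000)(0.2790) + (0.8660)(0.9603)(0.8315) = 0.8310.
θ_z = arccos(0.8310) = 33.80°.

33.8°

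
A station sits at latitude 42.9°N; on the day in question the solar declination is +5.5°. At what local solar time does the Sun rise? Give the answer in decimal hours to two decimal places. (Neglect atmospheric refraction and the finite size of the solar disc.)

cos H_s = −tan(42.9°) · tan(5.5°) = -0.0895, so H_s = arccos(-0.0895) = 95.13°.
Sunrise is at 12 − H_s/15 = 12 − 6.342 = 5.658 h local solar time.

5.66 h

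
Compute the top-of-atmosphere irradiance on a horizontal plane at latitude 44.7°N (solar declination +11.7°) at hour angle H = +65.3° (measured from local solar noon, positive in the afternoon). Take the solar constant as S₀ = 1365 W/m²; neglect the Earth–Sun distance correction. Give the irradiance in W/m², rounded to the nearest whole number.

cos θ_z = sin φ sin δ + cos φ cos δ cos H = (0.7034)(0.2028) + (0.7108)(0.9792)(0.4179) = 0.4335.
Top-of-atmosphere irradiance = S₀ cos θ_z = 1365 × 0.4335 = 591.73 W/m².

592 W/m²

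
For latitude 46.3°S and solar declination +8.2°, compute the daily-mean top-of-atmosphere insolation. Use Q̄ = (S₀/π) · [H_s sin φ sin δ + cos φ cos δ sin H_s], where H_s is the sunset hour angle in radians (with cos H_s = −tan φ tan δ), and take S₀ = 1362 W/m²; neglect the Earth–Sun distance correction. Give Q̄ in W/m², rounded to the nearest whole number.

230 W/m²

The sunset hour angle satisfies cos H_s = −tan φ tan δ = 0.1508, giving H_s = 81.33°. In radians, H_s = 1.4195.
H_s sin φ sin δ = 1.4195 × -0.7230 × 0.1426 = -0.1464.
cos φ cos δ sin H_s = 0.6909 × 0.9898 × 0.9886 = 0.6761.
Q̄ = (1362/π) × (-0.1464 + 0.6761) = 433.54 × 0.5297 = 229.65 W/m².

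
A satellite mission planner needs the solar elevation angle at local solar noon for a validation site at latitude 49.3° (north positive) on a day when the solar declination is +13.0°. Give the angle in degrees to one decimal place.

53.7°

At local solar noon the hour angle is zero, so the elevation is 90° − |φ − δ| = 90° − |49.3° − (13.0°)| = 90° − 36.3° = 53.7°.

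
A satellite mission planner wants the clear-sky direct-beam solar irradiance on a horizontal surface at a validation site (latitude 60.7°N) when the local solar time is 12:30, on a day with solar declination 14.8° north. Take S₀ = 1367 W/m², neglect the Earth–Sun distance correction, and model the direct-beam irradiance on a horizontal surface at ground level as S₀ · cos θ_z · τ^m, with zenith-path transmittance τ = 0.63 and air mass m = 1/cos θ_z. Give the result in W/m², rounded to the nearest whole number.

485 W/m²

Hour angle H = 15° × (12.5 − 12) = 7.50°.
With φ = 60.7°, δ = 14.8°, H = 7.50°: sin φ sin δ = 0.2228, cos φ cos δ cos H = 0.4691, so cos θ_z = 0.6919.
Air mass m = 1/cos θ_z = 1/0.6919 = 1.445; τ^m = 0.63^1.445 = 0.5129.
Surface direct beam = 1367 × 0.6919 × 0.5129 = 485.11 W/m².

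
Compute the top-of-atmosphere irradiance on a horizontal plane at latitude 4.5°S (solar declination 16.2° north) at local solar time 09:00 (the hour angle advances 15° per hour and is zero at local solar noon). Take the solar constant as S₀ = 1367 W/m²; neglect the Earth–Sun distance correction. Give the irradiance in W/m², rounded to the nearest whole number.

895 W/m²

Hour angle H = 15° × (9 − 12) = -45.00°.
With φ = -4.5°, δ = 16.2°, H = -45.00°: sin φ sin δ = -0.0219, cos φ cos δ cos H = 0.6769, so cos θ_z = 0.6550.
Top-of-atmosphere irradiance = S₀ cos θ_z = 1367 × 0.6550 = 895.38 W/m².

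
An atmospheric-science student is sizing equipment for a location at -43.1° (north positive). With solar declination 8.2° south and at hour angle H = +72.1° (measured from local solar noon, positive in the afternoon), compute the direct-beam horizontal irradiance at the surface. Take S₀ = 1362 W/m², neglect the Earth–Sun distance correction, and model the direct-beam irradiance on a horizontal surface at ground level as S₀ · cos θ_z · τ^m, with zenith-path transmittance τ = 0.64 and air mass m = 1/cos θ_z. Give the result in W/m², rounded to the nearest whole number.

cos θ_z = sin(-43.1°) sin(-8.2°) + cos(-43.1°) cos(-8.2°) cos(72.10°) = 0.0975 + 0.2221 = 0.3196.
Air mass m = 1/cos θ_z = 1/0.3196 = 3.129; τ^m = 0.64^3.129 = 0.2475.
Surface direct beam = 1362 × 0.3196 × 0.2475 = 107.74 W/m².

108 W/m²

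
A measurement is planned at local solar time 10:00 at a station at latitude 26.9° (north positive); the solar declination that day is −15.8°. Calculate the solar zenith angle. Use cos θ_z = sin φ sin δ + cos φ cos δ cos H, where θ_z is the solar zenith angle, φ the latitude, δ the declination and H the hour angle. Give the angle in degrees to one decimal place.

Hour angle H = 15° × (10 − 12) = -30.00°.
cos θ_z = sin(26.9°) sin(-15.8°) + cos(26.9°) cos(-15.8°) cos(-30.00°) = -0.1232 + 0.7431 = 0.6199.
θ_z = arccos(0.6199) = 51.69°.

51.7°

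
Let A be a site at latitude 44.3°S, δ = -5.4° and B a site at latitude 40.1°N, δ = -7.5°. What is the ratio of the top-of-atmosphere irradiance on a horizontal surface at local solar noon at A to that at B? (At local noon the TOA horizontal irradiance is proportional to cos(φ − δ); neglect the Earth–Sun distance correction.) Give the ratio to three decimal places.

1.154

A: cos θ_z = cos(-44.3° − (-5.4°)) = 0.7782.
B: cos θ_z = cos(40.1° − (-7.5°)) = 0.6743.
Ratio A/B = 0.7782 / 0.6743 = 1.1541.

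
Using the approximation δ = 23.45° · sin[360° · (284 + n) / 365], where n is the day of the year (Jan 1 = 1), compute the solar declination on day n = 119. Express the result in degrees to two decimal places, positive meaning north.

+14.27°

360 × (284 + 119) / 365 = 397.479°; sin(397.479°) = 0.6085.
δ = 23.45 × 0.6085 = 14.269° ≈ +14.27°.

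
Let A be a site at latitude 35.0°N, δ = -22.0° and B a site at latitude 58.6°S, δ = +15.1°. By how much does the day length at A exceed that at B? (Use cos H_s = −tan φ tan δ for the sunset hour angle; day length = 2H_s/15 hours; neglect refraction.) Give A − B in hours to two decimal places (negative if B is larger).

+1.31 h

A: H_s = arccos(−tan 35.0° · tan -22.0°) = 73.57°, so 2H_s/15 = 9.8093 h.
B: H_s = arccos(−tan -58.6° · tan 15.1°) = 63.77°, so 2H_s/15 = 8.5027 h.
A − B = 9.8093 − 8.5027 = 1.3066 h.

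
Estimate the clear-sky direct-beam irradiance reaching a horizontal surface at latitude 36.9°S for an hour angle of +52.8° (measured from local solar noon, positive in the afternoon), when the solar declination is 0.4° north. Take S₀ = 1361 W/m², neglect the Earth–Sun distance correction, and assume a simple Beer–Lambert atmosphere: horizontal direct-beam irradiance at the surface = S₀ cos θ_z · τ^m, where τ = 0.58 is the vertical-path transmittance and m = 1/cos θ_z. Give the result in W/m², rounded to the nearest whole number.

cos θ_z = sin(-36.9°) sin(0.4°) + cos(-36.9°) cos(0.4°) cos(52.80°) = -0.0042 + 0.4835 = 0.4793.
Air mass m = 1/cos θ_z = 1/0.4793 = 2.086; τ^m = 0.58^2.086 = 0.3210.
Surface direct beam = 1361 × 0.4793 × 0.3210 = 209.40 W/m².

209 W/m²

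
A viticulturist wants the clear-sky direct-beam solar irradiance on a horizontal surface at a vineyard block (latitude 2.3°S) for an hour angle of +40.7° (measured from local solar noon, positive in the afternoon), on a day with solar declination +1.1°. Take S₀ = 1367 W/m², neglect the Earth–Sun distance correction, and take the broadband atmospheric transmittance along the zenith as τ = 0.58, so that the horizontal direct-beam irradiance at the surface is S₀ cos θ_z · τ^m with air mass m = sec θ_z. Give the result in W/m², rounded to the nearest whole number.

With φ = -2.3°, δ = 1.1°, H = 40.70°: sin φ sin δ = -0.0008, cos φ cos δ cos H = 0.7574, so cos θ_z = 0.7566.
Air mass m = 1/cos θ_z = 1/0.7566 = 1.322; τ^m = 0.58^1.322 = 0.4867.
Surface direct beam = 1367 × 0.7566 × 0.4867 = 503.38 W/m².

503 W/m²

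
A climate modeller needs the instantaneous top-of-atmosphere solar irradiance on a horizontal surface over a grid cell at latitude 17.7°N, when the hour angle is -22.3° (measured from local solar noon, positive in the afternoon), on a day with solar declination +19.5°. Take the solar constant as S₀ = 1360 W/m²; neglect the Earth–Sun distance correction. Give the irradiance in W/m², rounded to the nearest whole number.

With φ = 17.7°, δ = 19.5°, H = -22.30°: sin φ sin δ = 0.1015, cos φ cos δ cos H = 0.8309, so cos θ_z = 0.9324.
Top-of-atmosphere irradiance = S₀ cos θ_z = 1360 × 0.9324 = 1268.06 W/m².

1268 W/m²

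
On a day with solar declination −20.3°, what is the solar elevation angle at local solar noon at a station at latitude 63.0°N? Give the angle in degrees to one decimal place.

6.7°

At local solar noon the hour angle is zero, so the elevation is 90° − |φ − δ| = 90° − |63.0° − (-20.3°)| = 90° − 83.3° = 6.7°.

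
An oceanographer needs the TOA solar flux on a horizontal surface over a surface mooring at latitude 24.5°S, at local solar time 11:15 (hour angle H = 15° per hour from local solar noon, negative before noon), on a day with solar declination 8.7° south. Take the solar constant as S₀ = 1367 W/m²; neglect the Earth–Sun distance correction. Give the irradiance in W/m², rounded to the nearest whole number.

1292 W/m²

Hour angle H = 15° × (11.25 − 12) = -11.25°.
With φ = -24.5°, δ = -8.7°, H = -11.25°: sin φ sin δ = 0.0627, cos φ cos δ cos H = 0.8822, so cos θ_z = 0.9449.
Top-of-atmosphere irradiance = S₀ cos θ_z = 1367 × 0.9449 = 1291.68 W/m².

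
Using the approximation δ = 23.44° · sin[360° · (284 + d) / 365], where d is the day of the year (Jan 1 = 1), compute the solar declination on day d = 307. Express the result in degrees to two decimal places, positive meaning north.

-15.96°

360 × (284 + 307) / 365 = 582.904°; sin(582.904°) = -0.6808.
δ = 23.44 × -0.6808 = -15.958° ≈ -15.96°.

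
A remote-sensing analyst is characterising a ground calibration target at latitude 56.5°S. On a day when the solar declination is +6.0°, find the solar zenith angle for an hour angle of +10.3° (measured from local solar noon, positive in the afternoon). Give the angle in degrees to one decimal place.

63.1°

With φ = -56.5°, δ = 6.0°, H = 10.30°: sin φ sin δ = -0.0872, cos φ cos δ cos H = 0.5401, so cos θ_z = 0.4529.
θ_z = arccos(0.4529) = 63.07°.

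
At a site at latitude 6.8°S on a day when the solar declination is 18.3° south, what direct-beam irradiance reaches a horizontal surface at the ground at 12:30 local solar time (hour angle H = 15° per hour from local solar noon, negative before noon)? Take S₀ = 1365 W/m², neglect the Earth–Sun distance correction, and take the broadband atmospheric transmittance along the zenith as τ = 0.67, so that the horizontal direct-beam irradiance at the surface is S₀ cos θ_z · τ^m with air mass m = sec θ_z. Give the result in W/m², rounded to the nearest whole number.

Hour angle H = 15° × (12.5 − 12) = 7.50°.
cos θ_z = sin(-6.8°) sin(-18.3°) + cos(-6.8°) cos(-18.3°) cos(7.50°) = 0.0372 + 0.9347 = 0.9719.
Air mass m = 1/cos θ_z = 1/0.9719 = 1.029; τ^m = 0.67^1.029 = 0.6623.
Surface direct beam = 1365 × 0.9719 × 0.6623 = 878.64 W/m².

879 W/m²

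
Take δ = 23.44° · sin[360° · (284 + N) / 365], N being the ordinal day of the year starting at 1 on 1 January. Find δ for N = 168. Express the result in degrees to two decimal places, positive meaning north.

360 × (284 + 168) / 365 = 445.808°; sin(445.808°) = 0.9973.
δ = 23.44 × 0.9973 = 23.377° ≈ +23.38°.

+23.38°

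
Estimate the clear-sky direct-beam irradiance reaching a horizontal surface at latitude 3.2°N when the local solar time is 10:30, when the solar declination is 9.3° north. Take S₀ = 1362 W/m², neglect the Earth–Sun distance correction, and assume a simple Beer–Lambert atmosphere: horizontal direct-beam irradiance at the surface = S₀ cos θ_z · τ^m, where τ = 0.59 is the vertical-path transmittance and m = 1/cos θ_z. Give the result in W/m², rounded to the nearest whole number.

Hour angle H = 15° × (10.5 − 12) = -22.50°.
cos θ_z = sin φ sin δ + cos φ cos δ cos H = (0.0558)(0.1616) + (0.9984)(0.9869)(0.9239) = 0.9194.
Air mass m = 1/cos θ_z = 1/0.9194 = 1.088; τ^m = 0.59^1.088 = 0.5632.
Surface direct beam = 1362 × 0.9194 × 0.5632 = 705.25 W/m².

705 W/m²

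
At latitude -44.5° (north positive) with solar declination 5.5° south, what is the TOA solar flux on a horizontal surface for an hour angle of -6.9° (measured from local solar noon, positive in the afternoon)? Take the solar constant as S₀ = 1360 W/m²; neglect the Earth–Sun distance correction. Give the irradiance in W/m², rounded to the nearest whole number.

cos θ_z = sin(-44.5°) sin(-5.5°) + cos(-44.5°) cos(-5.5°) cos(-6.90°) = 0.0672 + 0.7048 = 0.7720.
Top-of-atmosphere irradiance = S₀ cos θ_z = 1360 × 0.7720 = 1049.92 W/m².

1050 W/m²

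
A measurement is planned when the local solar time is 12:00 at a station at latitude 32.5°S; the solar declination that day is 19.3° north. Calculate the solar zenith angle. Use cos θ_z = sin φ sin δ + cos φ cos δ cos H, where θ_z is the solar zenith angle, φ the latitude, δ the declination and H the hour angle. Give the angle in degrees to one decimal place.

Hour angle H = 15° × (12 − 12) = 0.00°.
cos θ_z = sin(-32.5°) sin(19.3°) + cos(-32.5°) cos(19.3°) cos(0.00°) = -0.1776 + 0.7960 = 0.6184.
θ_z = arccos(0.6184) = 51.80°.

51.8°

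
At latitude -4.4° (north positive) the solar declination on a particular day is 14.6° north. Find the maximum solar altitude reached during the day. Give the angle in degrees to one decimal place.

71.0°

At local solar noon the hour angle is zero, so the elevation is 90° − |φ − δ| = 90° − |-4.4° − (14.6°)| = 90° − 19.0° = 71.0°.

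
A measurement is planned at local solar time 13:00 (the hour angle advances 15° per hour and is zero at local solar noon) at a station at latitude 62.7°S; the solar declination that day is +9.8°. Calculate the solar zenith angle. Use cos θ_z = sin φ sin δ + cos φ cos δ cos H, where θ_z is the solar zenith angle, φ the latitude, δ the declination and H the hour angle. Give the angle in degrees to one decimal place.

73.4°

Hour angle H = 15° × (13 − 12) = 15.00°.
cos θ_z = sin(-62.7°) sin(9.8°) + cos(-62.7°) cos(9.8°) cos(15.00°) = -0.1513 + 0.4366 = 0.2853.
θ_z = arccos(0.2853) = 73.42°.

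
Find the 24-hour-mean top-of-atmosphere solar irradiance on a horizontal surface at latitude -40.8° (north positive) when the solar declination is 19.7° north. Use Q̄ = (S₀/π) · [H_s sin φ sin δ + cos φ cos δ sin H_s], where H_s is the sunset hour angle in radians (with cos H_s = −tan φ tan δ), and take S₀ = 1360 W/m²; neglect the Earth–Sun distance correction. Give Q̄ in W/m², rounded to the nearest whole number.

174 W/m²

cos H_s = −tan(-40.8°) · tan(19.7°) = 0.3091, so H_s = arccos(0.3091) = 71.99°. In radians, H_s = 1.2565.
H_s sin φ sin δ = 1.2565 × -0.6534 × 0.3371 = -0.2768.
cos φ cos δ sin H_s = 0.7570 × 0.9415 × 0.9510 = 0.6778.
Q̄ = (1360/π) × (-0.2768 + 0.6778) = 432.90 × 0.4010 = 173.59 W/m².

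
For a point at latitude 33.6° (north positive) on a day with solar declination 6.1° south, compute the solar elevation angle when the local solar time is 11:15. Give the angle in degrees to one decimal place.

Hour angle H = 15° × (11.25 − 12) = -11.25°.
cos θ_z = sin φ sin δ + cos φ cos δ cos H = (0.5534)(-0.1063) + (0.8329)(0.9943)(0.9808) = 0.7534.
θ_z = arccos(0.7534) = 41.11°, so the elevation is 90° − 41.11° = 48.89°.

48.9°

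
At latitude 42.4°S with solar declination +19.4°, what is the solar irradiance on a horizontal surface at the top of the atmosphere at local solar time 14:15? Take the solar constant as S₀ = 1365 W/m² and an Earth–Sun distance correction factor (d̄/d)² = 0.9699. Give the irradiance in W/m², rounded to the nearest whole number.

470 W/m²

Hour angle H = 15° × (14.25 − 12) = 33.75°.
With φ = -42.4°, δ = 19.4°, H = 33.75°: sin φ sin δ = -0.2240, cos φ cos δ cos H = 0.5791, so cos θ_z = 0.3551.
Top-of-atmosphere irradiance = S₀ (d̄/d)² cos θ_z = 1365 × 0.9699 × 0.3551 = 470.12 W/m².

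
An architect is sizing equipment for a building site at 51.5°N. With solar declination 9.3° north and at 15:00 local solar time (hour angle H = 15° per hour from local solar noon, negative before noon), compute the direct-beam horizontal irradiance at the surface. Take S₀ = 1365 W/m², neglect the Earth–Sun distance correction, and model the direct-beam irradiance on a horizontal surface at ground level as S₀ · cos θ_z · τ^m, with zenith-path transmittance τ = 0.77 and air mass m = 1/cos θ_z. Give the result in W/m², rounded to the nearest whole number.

Hour angle H = 15° × (15 − 12) = 45.00°.
cos θ_z = sin φ sin δ + cos φ cos δ cos H = (0.7826)(0.1616) + (0.6225)(0.9869)(0.7071) = 0.5609.
Air mass m = 1/cos θ_z = 1/0.5609 = 1.783; τ^m = 0.77^1.783 = 0.6275.
Surface direct beam = 1365 × 0.5609 × 0.6275 = 480.43 W/m².

480 W/m²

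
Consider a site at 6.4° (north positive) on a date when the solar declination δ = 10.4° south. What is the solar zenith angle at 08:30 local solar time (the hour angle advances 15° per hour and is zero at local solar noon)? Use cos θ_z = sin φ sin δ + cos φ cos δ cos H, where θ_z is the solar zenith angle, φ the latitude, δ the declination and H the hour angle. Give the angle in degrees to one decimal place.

Hour angle H = 15° × (8.5 − 12) = -52.50°.
With φ = 6.4°, δ = -10.4°, H = -52.50°: sin φ sin δ = -0.0201, cos φ cos δ cos H = 0.5950, so cos θ_z = 0.5749.
θ_z = arccos(0.5749) = 54.91°.

54.9°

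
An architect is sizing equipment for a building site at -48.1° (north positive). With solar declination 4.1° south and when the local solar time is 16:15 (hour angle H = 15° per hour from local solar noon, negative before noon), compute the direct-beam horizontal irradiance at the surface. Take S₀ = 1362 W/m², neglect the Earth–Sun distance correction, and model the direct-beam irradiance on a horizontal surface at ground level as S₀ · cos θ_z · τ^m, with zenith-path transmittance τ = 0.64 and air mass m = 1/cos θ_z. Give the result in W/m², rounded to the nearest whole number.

131 W/m²

Hour angle H = 15° × (16.25 − 12) = 63.75°.
cos θ_z = sin(-48.1°) sin(-4.1°) + cos(-48.1°) cos(-4.1°) cos(63.75°) = 0.0532 + 0.2946 = 0.3478.
Air mass m = 1/cos θ_z = 1/0.3478 = 2.875; τ^m = 0.64^2.875 = 0.2772.
Surface direct beam = 1362 × 0.3478 × 0.2772 = 131.31 W/m².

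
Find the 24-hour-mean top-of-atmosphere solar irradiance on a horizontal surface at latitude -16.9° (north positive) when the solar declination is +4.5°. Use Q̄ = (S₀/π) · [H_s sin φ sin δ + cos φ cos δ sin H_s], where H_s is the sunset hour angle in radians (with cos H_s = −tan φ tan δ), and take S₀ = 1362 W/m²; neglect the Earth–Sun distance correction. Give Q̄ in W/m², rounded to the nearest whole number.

398 W/m²

cos H_s = −tan(-16.9°) · tan(4.5°) = 0.0239, so H_s = arccos(0.0239) = 88.63°. In radians, H_s = 1.5469.
H_s sin φ sin δ = 1.5469 × -0.2907 × 0.0785 = -0.0353.
cos φ cos δ sin H_s = 0.9568 × 0.9969 × 0.9997 = 0.9535.
Q̄ = (1362/π) × (-0.0353 + 0.9535) = 433.54 × 0.9182 = 398.08 W/m².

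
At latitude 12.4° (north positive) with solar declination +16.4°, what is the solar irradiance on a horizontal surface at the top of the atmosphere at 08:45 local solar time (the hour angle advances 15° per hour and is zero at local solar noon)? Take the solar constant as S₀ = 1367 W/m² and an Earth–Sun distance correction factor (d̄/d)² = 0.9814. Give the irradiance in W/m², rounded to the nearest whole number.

Hour angle H = 15° × (8.75 − 12) = -48.75°.
With φ = 12.4°, δ = 16.4°, H = -48.75°: sin φ sin δ = 0.0606, cos φ cos δ cos H = 0.6178, so cos θ_z = 0.6784.
Top-of-atmosphere irradiance = S₀ (d̄/d)² cos θ_z = 1367 × 0.9814 × 0.6784 = 910.12 W/m².

910 W/m²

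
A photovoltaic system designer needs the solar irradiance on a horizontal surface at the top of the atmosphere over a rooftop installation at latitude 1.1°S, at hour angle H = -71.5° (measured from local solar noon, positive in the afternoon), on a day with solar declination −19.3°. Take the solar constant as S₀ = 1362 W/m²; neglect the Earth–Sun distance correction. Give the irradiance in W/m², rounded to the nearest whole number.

416 W/m²

cos θ_z = sin(-1.1°) sin(-19.3°) + cos(-1.1°) cos(-19.3°) cos(-71.50°) = 0.0063 + 0.2994 = 0.3057.
Top-of-atmosphere irradiance = S₀ cos θ_z = 1362 × 0.3057 = 416.36 W/m².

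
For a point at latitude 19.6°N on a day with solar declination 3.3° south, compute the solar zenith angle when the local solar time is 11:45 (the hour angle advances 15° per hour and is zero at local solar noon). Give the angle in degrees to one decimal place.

23.2°

Hour angle H = 15° × (11.75 − 12) = -3.75°.
cos θ_z = sin φ sin δ + cos φ cos δ cos H = (0.3355)(-0.0576) + (0.9421)(0.9983)(0.9979) = 0.9192.
θ_z = arccos(0.9192) = 23.19°.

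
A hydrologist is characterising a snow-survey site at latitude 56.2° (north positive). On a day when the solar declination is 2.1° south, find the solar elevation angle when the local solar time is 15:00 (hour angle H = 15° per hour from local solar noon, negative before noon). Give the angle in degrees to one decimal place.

Hour angle H = 15° × (15 − 12) = 45.00°.
With φ = 56.2°, δ = -2.1°, H = 45.00°: sin φ sin δ = -0.0305, cos φ cos δ cos H = 0.3931, so cos θ_z = 0.3626.
θ_z = arccos(0.3626) = 68.74°, so the elevation is 90° − 68.74° = 21.26°.

21.3°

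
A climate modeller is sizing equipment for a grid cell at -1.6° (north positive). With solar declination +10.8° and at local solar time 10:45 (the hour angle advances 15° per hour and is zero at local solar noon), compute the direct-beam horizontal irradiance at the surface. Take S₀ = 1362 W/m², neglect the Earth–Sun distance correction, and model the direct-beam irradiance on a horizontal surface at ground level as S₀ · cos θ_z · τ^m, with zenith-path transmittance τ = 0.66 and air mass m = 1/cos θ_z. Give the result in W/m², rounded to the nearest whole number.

Hour angle H = 15° × (10.75 − 12) = -18.75°.
With φ = -1.6°, δ = 10.8°, H = -18.75°: sin φ sin δ = -0.0052, cos φ cos δ cos H = 0.9298, so cos θ_z = 0.9246.
Air mass m = 1/cos θ_z = 1/0.9246 = 1.082; τ^m = 0.66^1.082 = 0.6379.
Surface direct beam = 1362 × 0.9246 × 0.6379 = 803.31 W/m².

803 W/m²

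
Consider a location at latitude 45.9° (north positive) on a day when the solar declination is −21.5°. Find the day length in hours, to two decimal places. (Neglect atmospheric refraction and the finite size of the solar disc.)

8.80 hours

The sunset hour angle satisfies cos H_s = −tan φ tan δ = 0.4065, giving H_s = 66.01°.
Day length = 2 H_s / 15° h⁻¹ = 132.02° / 15 = 8.801 h.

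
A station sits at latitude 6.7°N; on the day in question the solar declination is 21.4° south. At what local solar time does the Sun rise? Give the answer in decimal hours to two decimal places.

6.18 h

−tan φ tan δ = −(0.1175)(-0.3919) = 0.0460; H_s = arccos(0.0460) = 87.36°.
Sunrise is at 12 − H_s/15 = 12 − 5.824 = 6.176 h local solar time.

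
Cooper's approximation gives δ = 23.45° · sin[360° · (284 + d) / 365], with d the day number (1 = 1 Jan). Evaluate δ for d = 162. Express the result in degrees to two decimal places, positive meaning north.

360 × (284 + 162) / 365 = 439.890°; sin(439.890°) = 0.9845.
δ = 23.45 × 0.9845 = 23.087° ≈ +23.09°.

+23.09°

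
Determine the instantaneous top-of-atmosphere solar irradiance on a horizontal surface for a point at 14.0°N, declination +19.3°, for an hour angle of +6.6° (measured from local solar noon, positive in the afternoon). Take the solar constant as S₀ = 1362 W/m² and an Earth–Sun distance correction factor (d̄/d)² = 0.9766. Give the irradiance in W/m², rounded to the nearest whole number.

cos θ_z = sin(14.0°) sin(19.3°) + cos(14.0°) cos(19.3°) cos(6.60°) = 0.0800 + 0.9097 = 0.9897.
Top-of-atmosphere irradiance = S₀ (d̄/d)² cos θ_z = 1362 × 0.9766 × 0.9897 = 1316.43 W/m².

1316 W/m²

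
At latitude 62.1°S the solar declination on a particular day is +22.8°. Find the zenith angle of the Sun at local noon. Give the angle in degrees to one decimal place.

At local solar noon the hour angle is zero, so the zenith angle is |φ − δ| = |-62.1° − (22.8°)| = 84.9°.

84.9°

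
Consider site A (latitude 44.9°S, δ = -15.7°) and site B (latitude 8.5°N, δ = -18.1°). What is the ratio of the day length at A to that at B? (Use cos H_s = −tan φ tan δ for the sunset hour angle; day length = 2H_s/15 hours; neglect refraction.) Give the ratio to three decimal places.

1.219

A: H_s = arccos(−tan -44.9° · tan -15.7°) = 106.27°, so 2H_s/15 = 14.1693 h.
B: H_s = arccos(−tan 8.5° · tan -18.1°) = 87.20°, so 2H_s/15 = 11.6267 h.
Ratio A/B = 14.1693 / 11.6267 = 1.2187.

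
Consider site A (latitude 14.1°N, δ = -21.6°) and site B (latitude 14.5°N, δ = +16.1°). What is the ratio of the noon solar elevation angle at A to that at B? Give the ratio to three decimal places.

0.614

A: 90° − |14.1 − (-21.6)| = 54.30°.
B: 90° − |14.5 − (16.1)| = 88.40°.
Ratio A/B = 54.3000 / 88.4000 = 0.6143.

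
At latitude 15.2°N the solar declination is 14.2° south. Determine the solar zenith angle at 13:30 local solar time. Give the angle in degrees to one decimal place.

36.9°

Hour angle H = 15° × (13.5 − 12) = 22.50°.
With φ = 15.2°, δ = -14.2°, H = 22.50°: sin φ sin δ = -0.0643, cos φ cos δ cos H = 0.8643, so cos θ_z = 0.8000.
θ_z = arccos(0.8000) = 36.87°.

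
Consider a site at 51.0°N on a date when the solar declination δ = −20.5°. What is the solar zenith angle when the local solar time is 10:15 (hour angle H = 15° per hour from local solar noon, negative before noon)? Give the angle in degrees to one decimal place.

Hour angle H = 15° × (10.25 − 12) = -26.25°.
cos θ_z = sin(51.0°) sin(-20.5°) + cos(51.0°) cos(-20.5°) cos(-26.25°) = -0.2722 + 0.5287 = 0.2565.
θ_z = arccos(0.2565) = 75.14°.

75.1°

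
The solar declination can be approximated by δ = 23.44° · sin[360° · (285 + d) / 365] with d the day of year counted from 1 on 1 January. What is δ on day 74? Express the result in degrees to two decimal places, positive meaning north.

-2.42°

360 × (285 + 74) / 365 = 354.082°; sin(354.082°) = -0.1031.
δ = 23.44 × -0.1031 = -2.417° ≈ -2.42°.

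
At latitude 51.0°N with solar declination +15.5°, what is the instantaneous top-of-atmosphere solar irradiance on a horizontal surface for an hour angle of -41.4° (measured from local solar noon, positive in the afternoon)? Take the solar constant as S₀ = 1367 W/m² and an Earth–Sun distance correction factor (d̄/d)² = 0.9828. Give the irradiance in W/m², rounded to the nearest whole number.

890 W/m²

With φ = 51.0°, δ = 15.5°, H = -41.40°: sin φ sin δ = 0.2077, cos φ cos δ cos H = 0.4549, so cos θ_z = 0.6626.
Top-of-atmosphere irradiance = S₀ (d̄/d)² cos θ_z = 1367 × 0.9828 × 0.6626 = 890.19 W/m².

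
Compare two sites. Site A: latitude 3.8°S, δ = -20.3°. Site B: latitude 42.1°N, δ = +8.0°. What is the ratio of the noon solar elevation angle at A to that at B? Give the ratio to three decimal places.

1.315

A: 90° − |-3.8 − (-20.3)| = 73.50°.
B: 90° − |42.1 − (8.0)| = 55.90°.
Ratio A/B = 73.5000 / 55.9000 = 1.3148.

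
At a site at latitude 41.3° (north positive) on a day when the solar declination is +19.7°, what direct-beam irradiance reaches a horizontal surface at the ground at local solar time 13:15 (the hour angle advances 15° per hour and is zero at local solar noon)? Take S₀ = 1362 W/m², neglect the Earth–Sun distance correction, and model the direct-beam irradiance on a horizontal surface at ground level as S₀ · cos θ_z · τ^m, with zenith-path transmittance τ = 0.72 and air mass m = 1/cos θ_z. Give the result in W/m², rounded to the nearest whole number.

841 W/m²

Hour angle H = 15° × (13.25 − 12) = 18.75°.
cos θ_z = sin φ sin δ + cos φ cos δ cos H = (0.6600)(0.3371) + (0.7513)(0.9415)(0.9469) = 0.8923.
Air mass m = 1/cos θ_z = 1/0.8923 = 1.121; τ^m = 0.72^1.121 = 0.6919.
Surface direct beam = 1362 × 0.8923 × 0.6919 = 840.87 W/m².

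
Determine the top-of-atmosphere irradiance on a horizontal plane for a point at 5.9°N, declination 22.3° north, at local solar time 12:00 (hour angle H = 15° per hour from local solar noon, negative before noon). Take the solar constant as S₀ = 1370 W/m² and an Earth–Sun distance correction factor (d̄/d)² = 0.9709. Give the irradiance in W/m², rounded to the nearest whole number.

1276 W/m²

Hour angle H = 15° × (12 − 12) = 0.00°.
cos θ_z = sin φ sin δ + cos φ cos δ cos H = (0.1028)(0.3795) + (0.9947)(0.9252)(1.0000) = 0.9593.
Top-of-atmosphere irradiance = S₀ (d̄/d)² cos θ_z = 1370 × 0.9709 × 0.9593 = 1276.00 W/m².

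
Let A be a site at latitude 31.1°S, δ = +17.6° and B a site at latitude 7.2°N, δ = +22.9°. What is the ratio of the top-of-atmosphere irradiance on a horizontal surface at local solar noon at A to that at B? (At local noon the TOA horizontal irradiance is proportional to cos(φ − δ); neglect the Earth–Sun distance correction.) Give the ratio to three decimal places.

A: cos θ_z = cos(-31.1° − (17.6°)) = 0.6600.
B: cos θ_z = cos(7.2° − (22.9°)) = 0.9627.
Ratio A/B = 0.6600 / 0.9627 = 0.6856.

0.686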